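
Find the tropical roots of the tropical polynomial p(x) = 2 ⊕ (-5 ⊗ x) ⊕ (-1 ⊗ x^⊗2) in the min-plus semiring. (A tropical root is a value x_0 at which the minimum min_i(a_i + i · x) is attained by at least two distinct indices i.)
Roots: {-4, 7}

Each tropical root is a break point of the lower envelope of the lines y = a_i + i · x (there are 3 lines, with slopes 0, 1, ..., 2). Only the lines that attain the minimum somewhere contribute to roots; other lines are dominated. Here the surviving (envelope) indices are i = 2, i = 1, i = 0.
Intersections between consecutive envelope lines give the roots: for adjacent envelope indices i < j the intersection is x = (a_i − a_j) / (j − i). Reading off the sorted break points: {-4, 7}.
Verification: at each break x_0, at least two indices attain the minimum of min_i(a_i + i · x_0).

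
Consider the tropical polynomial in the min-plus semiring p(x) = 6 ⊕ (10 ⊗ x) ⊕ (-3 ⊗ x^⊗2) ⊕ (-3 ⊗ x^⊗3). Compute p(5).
p(5) = 6

A tropical monomial a ⊗ x^⊗i evaluates to a + i · x. Evaluating each term at x = 5:
  Term 0 contributes 6 + 0 · 5 = 6
  Term 1 contributes 10 + 1 · 5 = 15
  Term 2 contributes -3 + 2 · 5 = 7
  Term 3 contributes -3 + 3 · 5 = 12
p(5) = ⊕ of these = min[6, 15, 7, 12] = 6.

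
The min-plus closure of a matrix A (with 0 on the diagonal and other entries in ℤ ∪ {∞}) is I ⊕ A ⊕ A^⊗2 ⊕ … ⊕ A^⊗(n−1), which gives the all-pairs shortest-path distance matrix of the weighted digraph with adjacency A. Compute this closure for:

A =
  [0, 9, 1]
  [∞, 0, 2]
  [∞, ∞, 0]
Closure =
  [0, 9, 1]
  [∞, 0, 2]
  [∞, ∞, 0]

This is the Floyd-Warshall all-pairs shortest-path computation. For each intermediate vertex k = 0, 1, …, 2, update dist[i][j] ← min(dist[i][j], dist[i][k] + dist[k][j]). The final matrix gives, for each (i, j), the minimum total weight of any directed path from i to j (possibly empty when i = j).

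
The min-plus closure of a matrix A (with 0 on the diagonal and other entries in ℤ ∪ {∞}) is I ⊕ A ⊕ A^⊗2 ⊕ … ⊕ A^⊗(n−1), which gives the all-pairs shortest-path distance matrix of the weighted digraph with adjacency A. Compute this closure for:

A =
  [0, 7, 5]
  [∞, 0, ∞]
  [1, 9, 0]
Closure =
  [0, 7, 5]
  [∞, 0, ∞]
  [1, 8, 0]

This is the Floyd-Warshall all-pairs shortest-path computation. For each intermediate vertex k = 0, 1, …, 2, update dist[i][j] ← min(dist[i][j], dist[i][k] + dist[k][j]). The final matrix gives, for each (i, j), the minimum total weight of any directed path from i to j (possibly empty when i = j).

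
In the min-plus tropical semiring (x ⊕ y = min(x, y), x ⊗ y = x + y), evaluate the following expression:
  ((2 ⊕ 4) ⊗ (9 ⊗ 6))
((2 ⊕ 4) ⊗ (9 ⊗ 6)) = 17

Expand innermost to outermost. Recall ⊕ takes the minimum of its arguments and ⊗ takes their sum. Working out the expression ((2 ⊕ 4) ⊗ (9 ⊗ 6)) gives 17.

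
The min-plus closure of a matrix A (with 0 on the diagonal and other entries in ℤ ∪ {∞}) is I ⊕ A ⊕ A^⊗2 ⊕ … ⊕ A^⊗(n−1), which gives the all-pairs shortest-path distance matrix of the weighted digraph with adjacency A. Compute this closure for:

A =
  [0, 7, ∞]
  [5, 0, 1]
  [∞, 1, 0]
Closure =
  [0, 7, 8]
  [5, 0, 1]
  [6, 1, 0]

This is the Floyd-Warshall all-pairs shortest-path computation. For each intermediate vertex k = 0, 1, …, 2, update dist[i][j] ← min(dist[i][j], dist[i][k] + dist[k][j]). The final matrix gives, for each (i, j), the minimum total weight of any directed path from i to j (possibly empty when i = j).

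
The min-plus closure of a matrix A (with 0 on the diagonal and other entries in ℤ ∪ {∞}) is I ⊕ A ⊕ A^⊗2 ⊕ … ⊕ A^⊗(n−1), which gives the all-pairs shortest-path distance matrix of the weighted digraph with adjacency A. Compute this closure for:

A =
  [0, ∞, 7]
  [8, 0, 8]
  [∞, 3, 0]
Closure =
  [0, 10, 7]
  [8, 0, 8]
  [11, 3, 0]

This is the Floyd-Warshall all-pairs shortest-path computation. For each intermediate vertex k = 0, 1, …, 2, update dist[i][j] ← min(dist[i][j], dist[i][k] + dist[k][j]). The final matrix gives, for each (i, j), the minimum total weight of any directed path from i to j (possibly empty when i = j).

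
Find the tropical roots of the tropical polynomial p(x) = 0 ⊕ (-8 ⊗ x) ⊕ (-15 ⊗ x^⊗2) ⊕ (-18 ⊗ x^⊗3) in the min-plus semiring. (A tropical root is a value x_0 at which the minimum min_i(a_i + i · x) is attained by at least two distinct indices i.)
Roots: {3, 7, 8}

Each tropical root is a break point of the lower envelope of the lines y = a_i + i · x (there are 4 lines, with slopes 0, 1, ..., 3). Only the lines that attain the minimum somewhere contribute to roots; other lines are dominated. Here the surviving (envelope) indices are i = 3, i = 2, i = 1, i = 0.
Intersections between consecutive envelope lines give the roots: for adjacent envelope indices i < j the intersection is x = (a_i − a_j) / (j − i). Reading off the sorted break points: {3, 7, 8}.
Verification: at each break x_0, at least two indices attain the minimum of min_i(a_i + i · x_0).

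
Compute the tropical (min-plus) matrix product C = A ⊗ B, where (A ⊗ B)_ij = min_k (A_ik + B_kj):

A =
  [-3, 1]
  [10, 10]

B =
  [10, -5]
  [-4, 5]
A ⊗ B =
  [-3, -8]
  [6, 5]

Apply the min-plus product entry-by-entry:
  C[0][0] = min over k of (A[0][0] + B[0][0] = -3 + 10 = 7, A[0][1] + B[1][0] = 1 + -4 = -3) = -3 (attained at k = 1)
  C[0][1] = min over k of (A[0][0] + B[0][1] = -3 + -5 = -8, A[0][1] + B[1][1] = 1 + 5 = 6) = -8 (attained at k = 0)
  C[1][0] = min over k of (A[1][0] + B[0][0] = 10 + 10 = 20, A[1][1] + B[1][0] = 10 + -4 = 6) = 6 (attained at k = 1)
  C[1][1] = min over k of (A[1][0] + B[0][1] = 10 + -5 = 5, A[1][1] + B[1][1] = 10 + 5 = 15) = 5 (attained at k = 0)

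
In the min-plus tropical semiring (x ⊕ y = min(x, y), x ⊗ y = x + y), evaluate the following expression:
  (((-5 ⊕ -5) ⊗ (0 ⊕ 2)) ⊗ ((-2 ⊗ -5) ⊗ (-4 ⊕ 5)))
(((-5 ⊕ -5) ⊗ (0 ⊕ 2)) ⊗ ((-2 ⊗ -5) ⊗ (-4 ⊕ 5))) = -16

Expand innermost to outermost. Recall ⊕ takes the minimum of its arguments and ⊗ takes their sum. Working out the expression (((-5 ⊕ -5) ⊗ (0 ⊕ 2)) ⊗ ((-2 ⊗ -5) ⊗ (-4 ⊕ 5))) gives -16.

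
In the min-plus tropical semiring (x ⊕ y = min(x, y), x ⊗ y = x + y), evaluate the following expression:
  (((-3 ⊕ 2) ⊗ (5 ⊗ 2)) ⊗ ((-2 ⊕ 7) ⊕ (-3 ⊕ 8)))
(((-3 ⊕ 2) ⊗ (5 ⊗ 2)) ⊗ ((-2 ⊕ 7) ⊕ (-3 ⊕ 8))) = 1

Expand innermost to outermost. Recall ⊕ takes the minimum of its arguments and ⊗ takes their sum. Working out the expression (((-3 ⊕ 2) ⊗ (5 ⊗ 2)) ⊗ ((-2 ⊕ 7) ⊕ (-3 ⊕ 8))) gives 1.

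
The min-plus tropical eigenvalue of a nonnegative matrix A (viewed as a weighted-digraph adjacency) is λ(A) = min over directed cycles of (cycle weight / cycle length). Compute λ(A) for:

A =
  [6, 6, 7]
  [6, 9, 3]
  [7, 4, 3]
λ(A) = 3

Enumerate directed cycles and compute their means (weight / length). Sample:
  cycle 0 → 0: weight = 6, length = 1, mean = 6/1 ≈ 6.000
  cycle 1 → 1: weight = 9, length = 1, mean = 9/1 ≈ 9.000
  cycle 2 → 2: weight = 3, length = 1, mean = 3/1 ≈ 3.000
  cycle 0 → 1 → 0: weight = 12, length = 2, mean = 12/2 ≈ 6.000
  cycle 0 → 2 → 0: weight = 14, length = 2, mean = 14/2 ≈ 7.000
  cycle 1 → 0 → 1: weight = 12, length = 2, mean = 12/2 ≈ 6.000
Minimum mean = 3.000, attained e.g. along the cycle 2 → 2 with weight 3 and length 1. So λ(A) = 3/1 = 3.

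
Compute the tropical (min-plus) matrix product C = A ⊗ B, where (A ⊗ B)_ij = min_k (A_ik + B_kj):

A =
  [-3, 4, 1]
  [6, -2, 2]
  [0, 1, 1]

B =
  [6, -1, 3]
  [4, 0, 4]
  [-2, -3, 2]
A ⊗ B =
  [-1, -4, 0]
  [0, -2, 2]
  [-1, -2, 3]

Apply the min-plus product entry-by-entry:
  C[0][0] = min over k of (A[0][0] + B[0][0] = -3 + 6 = 3, A[0][1] + B[1][0] = 4 + 4 = 8, A[0][2] + B[2][0] = 1 + -2 = -1) = -1 (attained at k = 2)
  C[0][1] = min over k of (A[0][0] + B[0][1] = -3 + -1 = -4, A[0][1] + B[1][1] = 4 + 0 = 4, A[0][2] + B[2][1] = 1 + -3 = -2) = -4 (attained at k = 0)
  C[0][2] = min over k of (A[0][0] + B[0][2] = -3 + 3 = 0, A[0][1] + B[1][2] = 4 + 4 = 8, A[0][2] + B[2][2] = 1 + 2 = 3) = 0 (attained at k = 0)
  C[1][0] = min over k of (A[1][0] + B[0][0] = 6 + 6 = 12, A[1][1] + B[1][0] = -2 + 4 = 2, A[1][2] + B[2][0] = 2 + -2 = 0) = 0 (attained at k = 2)
  C[1][1] = min over k of (A[1][0] + B[0][1] = 6 + -1 = 5, A[1][1] + B[1][1] = -2 + 0 = -2, A[1][2] + B[2][1] = 2 + -3 = -1) = -2 (attained at k = 1)
  C[1][2] = min over k of (A[1][0] + B[0][2] = 6 + 3 = 9, A[1][1] + B[1][2] = -2 + 4 = 2, A[1][2] + B[2][2] = 2 + 2 = 4) = 2 (attained at k = 1)
  C[2][0] = min over k of (A[2][0] + B[0][0] = 0 + 6 = 6, A[2][1] + B[1][0] = 1 + 4 = 5, A[2][2] + B[2][0] = 1 + -2 = -1) = -1 (attained at k = 2)
  C[2][1] = min over k of (A[2][0] + B[0][1] = 0 + -1 = -1, A[2][1] + B[1][1] = 1 + 0 = 1, A[2][2] + B[2][1] = 1 + -3 = -2) = -2 (attained at k = 2)
  C[2][2] = min over k of (A[2][0] + B[0][2] = 0 + 3 = 3, A[2][1] + B[1][2] = 1 + 4 = 5, A[2][2] + B[2][2] = 1 + 2 = 3) = 3 (attained at k = 0)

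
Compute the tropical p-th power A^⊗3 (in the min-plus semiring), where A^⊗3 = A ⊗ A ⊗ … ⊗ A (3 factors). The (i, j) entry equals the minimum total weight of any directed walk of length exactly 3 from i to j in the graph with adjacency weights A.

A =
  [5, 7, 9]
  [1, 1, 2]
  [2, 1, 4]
A^⊗3 =
  [9, 9, 10]
  [3, 3, 4]
  [3, 3, 4]

Each entry (A^⊗3)_ij equals the minimum over all length-3 walks i = v_0 → v_1 → … → v_3 = j of Σ_t A[v_t][v_{t+1}]. For example, for (i, j) = (0, 2) we minimise over 9 possible intermediate vertex sequences; the minimum is 10, attained along the walk 0 → 1 → 1 → 2.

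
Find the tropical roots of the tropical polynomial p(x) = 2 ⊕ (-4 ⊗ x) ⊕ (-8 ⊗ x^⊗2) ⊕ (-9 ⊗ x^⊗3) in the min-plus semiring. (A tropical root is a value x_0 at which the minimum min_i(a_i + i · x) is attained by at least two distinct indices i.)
Roots: {1, 4, 6}

Each tropical root is a break point of the lower envelope of the lines y = a_i + i · x (there are 4 lines, with slopes 0, 1, ..., 3). Only the lines that attain the minimum somewhere contribute to roots; other lines are dominated. Here the surviving (envelope) indices are i = 3, i = 2, i = 1, i = 0.
Intersections between consecutive envelope lines give the roots: for adjacent envelope indices i < j the intersection is x = (a_i − a_j) / (j − i). Reading off the sorted break points: {1, 4, 6}.
Verification: at each break x_0, at least two indices attain the minimum of min_i(a_i + i · x_0).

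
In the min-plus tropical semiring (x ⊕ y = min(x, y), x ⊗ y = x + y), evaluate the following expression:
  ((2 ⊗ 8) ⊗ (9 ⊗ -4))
((2 ⊗ 8) ⊗ (9 ⊗ -4)) = 15

Expand innermost to outermost. Recall ⊕ takes the minimum of its arguments and ⊗ takes their sum. Working out the expression ((2 ⊗ 8) ⊗ (9 ⊗ -4)) gives 15.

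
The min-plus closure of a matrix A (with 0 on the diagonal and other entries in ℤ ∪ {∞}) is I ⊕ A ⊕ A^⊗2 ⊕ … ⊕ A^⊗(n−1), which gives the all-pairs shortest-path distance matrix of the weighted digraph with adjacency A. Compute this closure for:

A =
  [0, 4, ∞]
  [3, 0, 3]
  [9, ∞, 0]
Closure =
  [0, 4, 7]
  [3, 0, 3]
  [9, 13, 0]

This is the Floyd-Warshall all-pairs shortest-path computation. For each intermediate vertex k = 0, 1, …, 2, update dist[i][j] ← min(dist[i][j], dist[i][k] + dist[k][j]). The final matrix gives, for each (i, j), the minimum total weight of any directed path from i to j (possibly empty when i = j).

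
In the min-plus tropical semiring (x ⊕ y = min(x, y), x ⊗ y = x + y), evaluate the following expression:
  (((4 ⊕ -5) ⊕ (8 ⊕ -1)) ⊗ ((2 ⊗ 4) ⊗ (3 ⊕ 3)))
(((4 ⊕ -5) ⊕ (8 ⊕ -1)) ⊗ ((2 ⊗ 4) ⊗ (3 ⊕ 3))) = 4

Expand innermost to outermost. Recall ⊕ takes the minimum of its arguments and ⊗ takes their sum. Working out the expression (((4 ⊕ -5) ⊕ (8 ⊕ -1)) ⊗ ((2 ⊗ 4) ⊗ (3 ⊕ 3))) gives 4.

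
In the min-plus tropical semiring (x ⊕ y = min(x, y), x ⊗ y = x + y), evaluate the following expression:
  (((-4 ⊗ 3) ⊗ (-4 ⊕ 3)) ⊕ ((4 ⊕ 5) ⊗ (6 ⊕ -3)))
(((-4 ⊗ 3) ⊗ (-4 ⊕ 3)) ⊕ ((4 ⊕ 5) ⊗ (6 ⊕ -3))) = -5

Expand innermost to outermost. Recall ⊕ takes the minimum of its arguments and ⊗ takes their sum. Working out the expression (((-4 ⊗ 3) ⊗ (-4 ⊕ 3)) ⊕ ((4 ⊕ 5) ⊗ (6 ⊕ -3))) gives -5.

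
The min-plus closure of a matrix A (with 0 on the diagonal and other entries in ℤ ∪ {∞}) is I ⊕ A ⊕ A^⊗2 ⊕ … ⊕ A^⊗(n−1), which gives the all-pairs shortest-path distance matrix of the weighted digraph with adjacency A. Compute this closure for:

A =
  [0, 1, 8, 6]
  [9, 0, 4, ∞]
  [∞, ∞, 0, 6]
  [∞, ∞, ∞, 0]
Closure =
  [0, 1, 5, 6]
  [9, 0, 4, 10]
  [∞, ∞, 0, 6]
  [∞, ∞, ∞, 0]

This is the Floyd-Warshall all-pairs shortest-path computation. For each intermediate vertex k = 0, 1, …, 3, update dist[i][j] ← min(dist[i][j], dist[i][k] + dist[k][j]). The final matrix gives, for each (i, j), the minimum total weight of any directed path from i to j (possibly empty when i = j).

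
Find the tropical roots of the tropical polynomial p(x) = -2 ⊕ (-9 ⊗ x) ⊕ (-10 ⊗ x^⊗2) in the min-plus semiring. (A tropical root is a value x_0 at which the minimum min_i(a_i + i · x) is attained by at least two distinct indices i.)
Roots: {1, 7}

Each tropical root is a break point of the lower envelope of the lines y = a_i + i · x (there are 3 lines, with slopes 0, 1, ..., 2). Only the lines that attain the minimum somewhere contribute to roots; other lines are dominated. Here the surviving (envelope) indices are i = 2, i = 1, i = 0.
Intersections between consecutive envelope lines give the roots: for adjacent envelope indices i < j the intersection is x = (a_i − a_j) / (j − i). Reading off the sorted break points: {1, 7}.
Verification: at each break x_0, at least two indices attain the minimum of min_i(a_i + i · x_0).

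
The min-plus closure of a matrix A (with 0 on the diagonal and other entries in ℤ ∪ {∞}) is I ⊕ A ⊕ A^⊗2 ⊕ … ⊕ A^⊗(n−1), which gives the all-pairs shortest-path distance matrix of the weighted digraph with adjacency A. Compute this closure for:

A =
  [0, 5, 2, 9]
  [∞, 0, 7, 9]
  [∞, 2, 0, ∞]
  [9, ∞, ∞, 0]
Closure =
  [0, 4, 2, 9]
  [18, 0, 7, 9]
  [20, 2, 0, 11]
  [9, 13, 11, 0]

This is the Floyd-Warshall all-pairs shortest-path computation. For each intermediate vertex k = 0, 1, …, 3, update dist[i][j] ← min(dist[i][j], dist[i][k] + dist[k][j]). The final matrix gives, for each (i, j), the minimum total weight of any directed path from i to j (possibly empty when i = j).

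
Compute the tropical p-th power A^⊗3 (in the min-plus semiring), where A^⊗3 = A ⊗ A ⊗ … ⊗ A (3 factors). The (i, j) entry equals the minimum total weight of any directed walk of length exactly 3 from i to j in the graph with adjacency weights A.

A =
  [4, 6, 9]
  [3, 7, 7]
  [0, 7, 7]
A^⊗3 =
  [12, 14, 17]
  [11, 13, 16]
  [8, 10, 13]

Each entry (A^⊗3)_ij equals the minimum over all length-3 walks i = v_0 → v_1 → … → v_3 = j of Σ_t A[v_t][v_{t+1}]. For example, for (i, j) = (0, 2) we minimise over 9 possible intermediate vertex sequences; the minimum is 17, attained along the walk 0 → 0 → 0 → 2.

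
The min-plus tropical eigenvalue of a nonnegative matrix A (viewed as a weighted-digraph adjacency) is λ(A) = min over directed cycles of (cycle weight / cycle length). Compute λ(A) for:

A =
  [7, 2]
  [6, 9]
λ(A) = 4

Enumerate directed cycles and compute their means (weight / length). Sample:
  cycle 0 → 0: weight = 7, length = 1, mean = 7/1 ≈ 7.000
  cycle 1 → 1: weight = 9, length = 1, mean = 9/1 ≈ 9.000
  cycle 0 → 1 → 0: weight = 8, length = 2, mean = 8/2 ≈ 4.000
  cycle 1 → 0 → 1: weight = 8, length = 2, mean = 8/2 ≈ 4.000
Minimum mean = 4.000, attained e.g. along the cycle 0 → 1 → 0 with weight 8 and length 2. So λ(A) = 8/2 = 4.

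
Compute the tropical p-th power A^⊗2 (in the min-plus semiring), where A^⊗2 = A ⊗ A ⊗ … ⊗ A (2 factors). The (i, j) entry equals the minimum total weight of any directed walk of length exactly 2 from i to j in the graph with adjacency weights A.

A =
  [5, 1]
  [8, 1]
A^⊗2 =
  [9, 2]
  [9, 2]

Each entry (A^⊗2)_ij equals the minimum over all length-2 walks i = v_0 → v_1 → … → v_2 = j of Σ_t A[v_t][v_{t+1}]. For example, for (i, j) = (0, 1) we minimise over 2 possible intermediate vertex sequences; the minimum is 2, attained along the walk 0 → 1 → 1.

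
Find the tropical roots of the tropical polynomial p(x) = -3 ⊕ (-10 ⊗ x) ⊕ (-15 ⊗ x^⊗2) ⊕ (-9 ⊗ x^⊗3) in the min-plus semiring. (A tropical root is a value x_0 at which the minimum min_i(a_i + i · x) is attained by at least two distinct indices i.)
Roots: {-6, 5, 7}

Each tropical root is a break point of the lower envelope of the lines y = a_i + i · x (there are 4 lines, with slopes 0, 1, ..., 3). Only the lines that attain the minimum somewhere contribute to roots; other lines are dominated. Here the surviving (envelope) indices are i = 3, i = 2, i = 1, i = 0.
Intersections between consecutive envelope lines give the roots: for adjacent envelope indices i < j the intersection is x = (a_i − a_j) / (j − i). Reading off the sorted break points: {-6, 5, 7}.
Verification: at each break x_0, at least two indices attain the minimum of min_i(a_i + i · x_0).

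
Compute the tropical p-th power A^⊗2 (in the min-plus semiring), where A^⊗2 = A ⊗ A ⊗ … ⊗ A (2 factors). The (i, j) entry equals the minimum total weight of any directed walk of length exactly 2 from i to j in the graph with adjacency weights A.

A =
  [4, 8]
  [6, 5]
A^⊗2 =
  [8, 12]
  [10, 10]

Each entry (A^⊗2)_ij equals the minimum over all length-2 walks i = v_0 → v_1 → … → v_2 = j of Σ_t A[v_t][v_{t+1}]. For example, for (i, j) = (0, 1) we minimise over 2 possible intermediate vertex sequences; the minimum is 12, attained along the walk 0 → 0 → 1.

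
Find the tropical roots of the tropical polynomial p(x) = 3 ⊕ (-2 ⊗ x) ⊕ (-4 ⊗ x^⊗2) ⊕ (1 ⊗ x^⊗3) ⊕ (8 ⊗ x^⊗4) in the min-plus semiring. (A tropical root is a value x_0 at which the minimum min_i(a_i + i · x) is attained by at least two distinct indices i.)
Roots: {-7, -5, 2, 5}

Each tropical root is a break point of the lower envelope of the lines y = a_i + i · x (there are 5 lines, with slopes 0, 1, ..., 4). Only the lines that attain the minimum somewhere contribute to roots; other lines are dominated. Here the surviving (envelope) indices are i = 4, i = 3, i = 2, i = 1, i = 0.
Intersections between consecutive envelope lines give the roots: for adjacent envelope indices i < j the intersection is x = (a_i − a_j) / (j − i). Reading off the sorted break points: {-7, -5, 2, 5}.
Verification: at each break x_0, at least two indices attain the minimum of min_i(a_i + i · x_0).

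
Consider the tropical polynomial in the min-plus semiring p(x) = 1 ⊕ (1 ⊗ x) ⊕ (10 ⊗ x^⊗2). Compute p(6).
p(6) = 1

A tropical monomial a ⊗ x^⊗i evaluates to a + i · x. Evaluating each term at x = 6:
  Term 0 contributes 1 + 0 · 6 = 1
  Term 1 contributes 1 + 1 · 6 = 7
  Term 2 contributes 10 + 2 · 6 = 22
p(6) = ⊕ of these = min[1, 7, 22] = 1.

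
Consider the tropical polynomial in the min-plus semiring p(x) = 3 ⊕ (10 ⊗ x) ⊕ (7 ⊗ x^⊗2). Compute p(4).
p(4) = 3

A tropical monomial a ⊗ x^⊗i evaluates to a + i · x. Evaluating each term at x = 4:
  Term 0 contributes 3 + 0 · 4 = 3
  Term 1 contributes 10 + 1 · 4 = 14
  Term 2 contributes 7 + 2 · 4 = 15
p(4) = ⊕ of these = min[3, 14, 15] = 3.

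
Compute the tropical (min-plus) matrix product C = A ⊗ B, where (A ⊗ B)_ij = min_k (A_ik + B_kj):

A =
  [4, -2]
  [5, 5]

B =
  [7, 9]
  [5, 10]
A ⊗ B =
  [3, 8]
  [10, 14]

Apply the min-plus product entry-by-entry:
  C[0][0] = min over k of (A[0][0] + B[0][0] = 4 + 7 = 11, A[0][1] + B[1][0] = -2 + 5 = 3) = 3 (attained at k = 1)
  C[0][1] = min over k of (A[0][0] + B[0][1] = 4 + 9 = 13, A[0][1] + B[1][1] = -2 + 10 = 8) = 8 (attained at k = 1)
  C[1][0] = min over k of (A[1][0] + B[0][0] = 5 + 7 = 12, A[1][1] + B[1][0] = 5 + 5 = 10) = 10 (attained at k = 1)
  C[1][1] = min over k of (A[1][0] + B[0][1] = 5 + 9 = 14, A[1][1] + B[1][1] = 5 + 10 = 15) = 14 (attained at k = 0)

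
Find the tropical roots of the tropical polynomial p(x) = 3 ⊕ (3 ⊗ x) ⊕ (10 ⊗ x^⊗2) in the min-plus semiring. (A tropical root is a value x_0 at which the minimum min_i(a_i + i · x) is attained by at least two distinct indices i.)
Roots: {-7, 0}

Each tropical root is a break point of the lower envelope of the lines y = a_i + i · x (there are 3 lines, with slopes 0, 1, ..., 2). Only the lines that attain the minimum somewhere contribute to roots; other lines are dominated. Here the surviving (envelope) indices are i = 2, i = 1, i = 0.
Intersections between consecutive envelope lines give the roots: for adjacent envelope indices i < j the intersection is x = (a_i − a_j) / (j − i). Reading off the sorted break points: {-7, 0}.
Verification: at each break x_0, at least two indices attain the minimum of min_i(a_i + i · x_0).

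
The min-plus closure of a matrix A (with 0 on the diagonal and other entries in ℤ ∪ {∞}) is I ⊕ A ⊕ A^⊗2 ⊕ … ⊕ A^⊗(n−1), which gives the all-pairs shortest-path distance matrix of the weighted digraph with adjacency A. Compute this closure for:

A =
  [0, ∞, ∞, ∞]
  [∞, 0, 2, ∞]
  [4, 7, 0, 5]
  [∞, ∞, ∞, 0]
Closure =
  [0, ∞, ∞, ∞]
  [6, 0, 2, 7]
  [4, 7, 0, 5]
  [∞, ∞, ∞, 0]

This is the Floyd-Warshall all-pairs shortest-path computation. For each intermediate vertex k = 0, 1, …, 3, update dist[i][j] ← min(dist[i][j], dist[i][k] + dist[k][j]). The final matrix gives, for each (i, j), the minimum total weight of any directed path from i to j (possibly empty when i = j).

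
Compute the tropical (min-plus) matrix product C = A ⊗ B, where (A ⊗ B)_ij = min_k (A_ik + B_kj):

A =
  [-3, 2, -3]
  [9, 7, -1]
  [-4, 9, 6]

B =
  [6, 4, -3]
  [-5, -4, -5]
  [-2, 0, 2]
A ⊗ B =
  [-5, -3, -6]
  [-3, -1, 1]
  [2, 0, -7]

Apply the min-plus product entry-by-entry:
  C[0][0] = min over k of (A[0][0] + B[0][0] = -3 + 6 = 3, A[0][1] + B[1][0] = 2 + -5 = -3, A[0][2] + B[2][0] = -3 + -2 = -5) = -5 (attained at k = 2)
  C[0][1] = min over k of (A[0][0] + B[0][1] = -3 + 4 = 1, A[0][1] + B[1][1] = 2 + -4 = -2, A[0][2] + B[2][1] = -3 + 0 = -3) = -3 (attained at k = 2)
  C[0][2] = min over k of (A[0][0] + B[0][2] = -3 + -3 = -6, A[0][1] + B[1][2] = 2 + -5 = -3, A[0][2] + B[2][2] = -3 + 2 = -1) = -6 (attained at k = 0)
  C[1][0] = min over k of (A[1][0] + B[0][0] = 9 + 6 = 15, A[1][1] + B[1][0] = 7 + -5 = 2, A[1][2] + B[2][0] = -1 + -2 = -3) = -3 (attained at k = 2)
  C[1][1] = min over k of (A[1][0] + B[0][1] = 9 + 4 = 13, A[1][1] + B[1][1] = 7 + -4 = 3, A[1][2] + B[2][1] = -1 + 0 = -1) = -1 (attained at k = 2)
  C[1][2] = min over k of (A[1][0] + B[0][2] = 9 + -3 = 6, A[1][1] + B[1][2] = 7 + -5 = 2, A[1][2] + B[2][2] = -1 + 2 = 1) = 1 (attained at k = 2)
  C[2][0] = min over k of (A[2][0] + B[0][0] = -4 + 6 = 2, A[2][1] + B[1][0] = 9 + -5 = 4, A[2][2] + B[2][0] = 6 + -2 = 4) = 2 (attained at k = 0)
  C[2][1] = min over k of (A[2][0] + B[0][1] = -4 + 4 = 0, A[2][1] + B[1][1] = 9 + -4 = 5, A[2][2] + B[2][1] = 6 + 0 = 6) = 0 (attained at k = 0)
  C[2][2] = min over k of (A[2][0] + B[0][2] = -4 + -3 = -7, A[2][1] + B[1][2] = 9 + -5 = 4, A[2][2] + B[2][2] = 6 + 2 = 8) = -7 (attained at k = 0)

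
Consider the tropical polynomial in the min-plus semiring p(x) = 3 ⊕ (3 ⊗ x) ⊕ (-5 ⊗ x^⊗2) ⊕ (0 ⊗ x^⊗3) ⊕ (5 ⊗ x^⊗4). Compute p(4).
p(4) = 3

A tropical monomial a ⊗ x^⊗i evaluates to a + i · x. Evaluating each term at x = 4:
  Term 0 contributes 3 + 0 · 4 = 3
  Term 1 contributes 3 + 1 · 4 = 7
  Term 2 contributes -5 + 2 · 4 = 3
  Term 3 contributes 0 + 3 · 4 = 12
  Term 4 contributes 5 + 4 · 4 = 21
p(4) = ⊕ of these = min[3, 7, 3, 12, 21] = 3.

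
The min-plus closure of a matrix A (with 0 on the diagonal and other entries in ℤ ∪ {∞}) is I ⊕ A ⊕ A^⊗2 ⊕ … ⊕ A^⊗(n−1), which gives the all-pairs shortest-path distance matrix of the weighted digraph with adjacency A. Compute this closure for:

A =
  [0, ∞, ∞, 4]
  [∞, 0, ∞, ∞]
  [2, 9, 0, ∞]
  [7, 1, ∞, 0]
Closure =
  [0, 5, ∞, 4]
  [∞, 0, ∞, ∞]
  [2, 7, 0, 6]
  [7, 1, ∞, 0]

This is the Floyd-Warshall all-pairs shortest-path computation. For each intermediate vertex k = 0, 1, …, 3, update dist[i][j] ← min(dist[i][j], dist[i][k] + dist[k][j]). The final matrix gives, for each (i, j), the minimum total weight of any directed path from i to j (possibly empty when i = j).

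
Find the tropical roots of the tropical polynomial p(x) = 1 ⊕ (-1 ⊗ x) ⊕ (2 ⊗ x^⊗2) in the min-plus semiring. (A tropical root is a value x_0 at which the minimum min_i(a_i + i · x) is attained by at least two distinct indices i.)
Roots: {-3, 2}

Each tropical root is a break point of the lower envelope of the lines y = a_i + i · x (there are 3 lines, with slopes 0, 1, ..., 2). Only the lines that attain the minimum somewhere contribute to roots; other lines are dominated. Here the surviving (envelope) indices are i = 2, i = 1, i = 0.
Intersections between consecutive envelope lines give the roots: for adjacent envelope indices i < j the intersection is x = (a_i − a_j) / (j − i). Reading off the sorted break points: {-3, 2}.
Verification: at each break x_0, at least two indices attain the minimum of min_i(a_i + i · x_0).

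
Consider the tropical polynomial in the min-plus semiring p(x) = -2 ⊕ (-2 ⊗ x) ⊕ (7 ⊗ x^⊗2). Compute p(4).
p(4) = -2

A tropical monomial a ⊗ x^⊗i evaluates to a + i · x. Evaluating each term at x = 4:
  Term 0 contributes -2 + 0 · 4 = -2
  Term 1 contributes -2 + 1 · 4 = 2
  Term 2 contributes 7 + 2 · 4 = 15
p(4) = ⊕ of these = min[-2, 2, 15] = -2.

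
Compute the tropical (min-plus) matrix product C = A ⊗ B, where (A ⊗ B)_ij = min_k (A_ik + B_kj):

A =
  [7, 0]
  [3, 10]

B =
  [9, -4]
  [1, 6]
A ⊗ B =
  [1, 3]
  [11, -1]

Apply the min-plus product entry-by-entry:
  C[0][0] = min over k of (A[0][0] + B[0][0] = 7 + 9 = 16, A[0][1] + B[1][0] = 0 + 1 = 1) = 1 (attained at k = 1)
  C[0][1] = min over k of (A[0][0] + B[0][1] = 7 + -4 = 3, A[0][1] + B[1][1] = 0 + 6 = 6) = 3 (attained at k = 0)
  C[1][0] = min over k of (A[1][0] + B[0][0] = 3 + 9 = 12, A[1][1] + B[1][0] = 10 + 1 = 11) = 11 (attained at k = 1)
  C[1][1] = min over k of (A[1][0] + B[0][1] = 3 + -4 = -1, A[1][1] + B[1][1] = 10 + 6 = 16) = -1 (attained at k = 0)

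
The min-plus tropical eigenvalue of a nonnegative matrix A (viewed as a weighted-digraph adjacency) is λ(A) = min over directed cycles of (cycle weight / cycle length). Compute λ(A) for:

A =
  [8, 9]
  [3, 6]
λ(A) = 6

Enumerate directed cycles and compute their means (weight / length). Sample:
  cycle 0 → 0: weight = 8, length = 1, mean = 8/1 ≈ 8.000
  cycle 1 → 1: weight = 6, length = 1, mean = 6/1 ≈ 6.000
  cycle 0 → 1 → 0: weight = 12, length = 2, mean = 12/2 ≈ 6.000
  cycle 1 → 0 → 1: weight = 12, length = 2, mean = 12/2 ≈ 6.000
Minimum mean = 6.000, attained e.g. along the cycle 1 → 1 with weight 6 and length 1. So λ(A) = 6/1 = 6.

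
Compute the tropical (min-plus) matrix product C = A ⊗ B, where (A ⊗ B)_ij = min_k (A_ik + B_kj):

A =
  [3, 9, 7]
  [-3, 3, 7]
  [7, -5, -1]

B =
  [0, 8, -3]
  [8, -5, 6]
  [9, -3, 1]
A ⊗ B =
  [3, 4, 0]
  [-3, -2, -6]
  [3, -10, 0]

Apply the min-plus product entry-by-entry:
  C[0][0] = min over k of (A[0][0] + B[0][0] = 3 + 0 = 3, A[0][1] + B[1][0] = 9 + 8 = 17, A[0][2] + B[2][0] = 7 + 9 = 16) = 3 (attained at k = 0)
  C[0][1] = min over k of (A[0][0] + B[0][1] = 3 + 8 = 11, A[0][1] + B[1][1] = 9 + -5 = 4, A[0][2] + B[2][1] = 7 + -3 = 4) = 4 (attained at k = 1)
  C[0][2] = min over k of (A[0][0] + B[0][2] = 3 + -3 = 0, A[0][1] + B[1][2] = 9 + 6 = 15, A[0][2] + B[2][2] = 7 + 1 = 8) = 0 (attained at k = 0)
  C[1][0] = min over k of (A[1][0] + B[0][0] = -3 + 0 = -3, A[1][1] + B[1][0] = 3 + 8 = 11, A[1][2] + B[2][0] = 7 + 9 = 16) = -3 (attained at k = 0)
  C[1][1] = min over k of (A[1][0] + B[0][1] = -3 + 8 = 5, A[1][1] + B[1][1] = 3 + -5 = -2, A[1][2] + B[2][1] = 7 + -3 = 4) = -2 (attained at k = 1)
  C[1][2] = min over k of (A[1][0] + B[0][2] = -3 + -3 = -6, A[1][1] + B[1][2] = 3 + 6 = 9, A[1][2] + B[2][2] = 7 + 1 = 8) = -6 (attained at k = 0)
  C[2][0] = min over k of (A[2][0] + B[0][0] = 7 + 0 = 7, A[2][1] + B[1][0] = -5 + 8 = 3, A[2][2] + B[2][0] = -1 + 9 = 8) = 3 (attained at k = 1)
  C[2][1] = min over k of (A[2][0] + B[0][1] = 7 + 8 = 15, A[2][1] + B[1][1] = -5 + -5 = -10, A[2][2] + B[2][1] = -1 + -3 = -4) = -10 (attained at k = 1)
  C[2][2] = min over k of (A[2][0] + B[0][2] = 7 + -3 = 4, A[2][1] + B[1][2] = -5 + 6 = 1, A[2][2] + B[2][2] = -1 + 1 = 0) = 0 (attained at k = 2)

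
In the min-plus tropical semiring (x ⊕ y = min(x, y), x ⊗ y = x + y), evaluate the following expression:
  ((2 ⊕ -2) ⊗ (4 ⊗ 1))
((2 ⊕ -2) ⊗ (4 ⊗ 1)) = 3

Expand innermost to outermost. Recall ⊕ takes the minimum of its arguments and ⊗ takes their sum. Working out the expression ((2 ⊕ -2) ⊗ (4 ⊗ 1)) gives 3.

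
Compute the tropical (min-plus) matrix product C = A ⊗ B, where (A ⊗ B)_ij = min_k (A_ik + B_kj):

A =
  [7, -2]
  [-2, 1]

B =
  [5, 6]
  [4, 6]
A ⊗ B =
  [2, 4]
  [3, 4]

Apply the min-plus product entry-by-entry:
  C[0][0] = min over k of (A[0][0] + B[0][0] = 7 + 5 = 12, A[0][1] + B[1][0] = -2 + 4 = 2) = 2 (attained at k = 1)
  C[0][1] = min over k of (A[0][0] + B[0][1] = 7 + 6 = 13, A[0][1] + B[1][1] = -2 + 6 = 4) = 4 (attained at k = 1)
  C[1][0] = min over k of (A[1][0] + B[0][0] = -2 + 5 = 3, A[1][1] + B[1][0] = 1 + 4 = 5) = 3 (attained at k = 0)
  C[1][1] = min over k of (A[1][0] + B[0][1] = -2 + 6 = 4, A[1][1] + B[1][1] = 1 + 6 = 7) = 4 (attained at k = 0)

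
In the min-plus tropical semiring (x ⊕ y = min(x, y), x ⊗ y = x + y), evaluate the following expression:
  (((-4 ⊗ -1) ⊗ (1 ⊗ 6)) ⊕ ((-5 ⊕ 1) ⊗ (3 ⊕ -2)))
(((-4 ⊗ -1) ⊗ (1 ⊗ 6)) ⊕ ((-5 ⊕ 1) ⊗ (3 ⊕ -2))) = -7

Expand innermost to outermost. Recall ⊕ takes the minimum of its arguments and ⊗ takes their sum. Working out the expression (((-4 ⊗ -1) ⊗ (1 ⊗ 6)) ⊕ ((-5 ⊕ 1) ⊗ (3 ⊕ -2))) gives -7.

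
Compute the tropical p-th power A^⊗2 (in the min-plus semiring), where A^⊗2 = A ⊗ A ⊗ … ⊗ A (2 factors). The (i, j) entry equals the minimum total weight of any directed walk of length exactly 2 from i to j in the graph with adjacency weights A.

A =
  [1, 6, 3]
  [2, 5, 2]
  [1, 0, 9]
A^⊗2 =
  [2, 3, 4]
  [3, 2, 5]
  [2, 5, 2]

Each entry (A^⊗2)_ij equals the minimum over all length-2 walks i = v_0 → v_1 → … → v_2 = j of Σ_t A[v_t][v_{t+1}]. For example, for (i, j) = (0, 2) we minimise over 3 possible intermediate vertex sequences; the minimum is 4, attained along the walk 0 → 0 → 2.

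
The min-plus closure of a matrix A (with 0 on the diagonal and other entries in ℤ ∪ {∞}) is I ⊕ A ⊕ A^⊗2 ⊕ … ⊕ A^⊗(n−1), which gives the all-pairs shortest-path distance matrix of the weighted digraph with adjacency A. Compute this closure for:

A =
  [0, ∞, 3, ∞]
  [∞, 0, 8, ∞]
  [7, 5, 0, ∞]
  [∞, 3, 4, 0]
Closure =
  [0, 8, 3, ∞]
  [15, 0, 8, ∞]
  [7, 5, 0, ∞]
  [11, 3, 4, 0]

This is the Floyd-Warshall all-pairs shortest-path computation. For each intermediate vertex k = 0, 1, …, 3, update dist[i][j] ← min(dist[i][j], dist[i][k] + dist[k][j]). The final matrix gives, for each (i, j), the minimum total weight of any directed path from i to j (possibly empty when i = j).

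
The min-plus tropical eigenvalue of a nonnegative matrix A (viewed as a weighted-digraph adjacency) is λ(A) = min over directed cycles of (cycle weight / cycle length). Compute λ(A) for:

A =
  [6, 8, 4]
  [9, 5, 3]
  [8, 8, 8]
λ(A) = 5

Enumerate directed cycles and compute their means (weight / length). Sample:
  cycle 0 → 0: weight = 6, length = 1, mean = 6/1 ≈ 6.000
  cycle 1 → 1: weight = 5, length = 1, mean = 5/1 ≈ 5.000
  cycle 2 → 2: weight = 8, length = 1, mean = 8/1 ≈ 8.000
  cycle 0 → 1 → 0: weight = 17, length = 2, mean = 17/2 ≈ 8.500
  cycle 0 → 2 → 0: weight = 12, length = 2, mean = 12/2 ≈ 6.000
  cycle 1 → 0 → 1: weight = 17, length = 2, mean = 17/2 ≈ 8.500
Minimum mean = 5.000, attained e.g. along the cycle 1 → 1 with weight 5 and length 1. So λ(A) = 5/1 = 5.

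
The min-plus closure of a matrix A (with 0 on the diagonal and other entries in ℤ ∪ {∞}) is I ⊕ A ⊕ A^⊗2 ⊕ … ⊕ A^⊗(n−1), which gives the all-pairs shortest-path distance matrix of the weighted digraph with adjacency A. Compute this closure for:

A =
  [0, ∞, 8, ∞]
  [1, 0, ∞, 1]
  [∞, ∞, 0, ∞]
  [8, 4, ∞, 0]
Closure =
  [0, ∞, 8, ∞]
  [1, 0, 9, 1]
  [∞, ∞, 0, ∞]
  [5, 4, 13, 0]

This is the Floyd-Warshall all-pairs shortest-path computation. For each intermediate vertex k = 0, 1, …, 3, update dist[i][j] ← min(dist[i][j], dist[i][k] + dist[k][j]). The final matrix gives, for each (i, j), the minimum total weight of any directed path from i to j (possibly empty when i = j).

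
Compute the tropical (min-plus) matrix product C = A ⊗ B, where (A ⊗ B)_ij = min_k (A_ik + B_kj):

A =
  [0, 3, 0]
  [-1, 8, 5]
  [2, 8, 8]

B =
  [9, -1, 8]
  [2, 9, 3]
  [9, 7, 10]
A ⊗ B =
  [5, -1, 6]
  [8, -2, 7]
  [10, 1, 10]

Apply the min-plus product entry-by-entry:
  C[0][0] = min over k of (A[0][0] + B[0][0] = 0 + 9 = 9, A[0][1] + B[1][0] = 3 + 2 = 5, A[0][2] + B[2][0] = 0 + 9 = 9) = 5 (attained at k = 1)
  C[0][1] = min over k of (A[0][0] + B[0][1] = 0 + -1 = -1, A[0][1] + B[1][1] = 3 + 9 = 12, A[0][2] + B[2][1] = 0 + 7 = 7) = -1 (attained at k = 0)
  C[0][2] = min over k of (A[0][0] + B[0][2] = 0 + 8 = 8, A[0][1] + B[1][2] = 3 + 3 = 6, A[0][2] + B[2][2] = 0 + 10 = 10) = 6 (attained at k = 1)
  C[1][0] = min over k of (A[1][0] + B[0][0] = -1 + 9 = 8, A[1][1] + B[1][0] = 8 + 2 = 10, A[1][2] + B[2][0] = 5 + 9 = 14) = 8 (attained at k = 0)
  C[1][1] = min over k of (A[1][0] + B[0][1] = -1 + -1 = -2, A[1][1] + B[1][1] = 8 + 9 = 17, A[1][2] + B[2][1] = 5 + 7 = 12) = -2 (attained at k = 0)
  C[1][2] = min over k of (A[1][0] + B[0][2] = -1 + 8 = 7, A[1][1] + B[1][2] = 8 + 3 = 11, A[1][2] + B[2][2] = 5 + 10 = 15) = 7 (attained at k = 0)
  C[2][0] = min over k of (A[2][0] + B[0][0] = 2 + 9 = 11, A[2][1] + B[1][0] = 8 + 2 = 10, A[2][2] + B[2][0] = 8 + 9 = 17) = 10 (attained at k = 1)
  C[2][1] = min over k of (A[2][0] + B[0][1] = 2 + -1 = 1, A[2][1] + B[1][1] = 8 + 9 = 17, A[2][2] + B[2][1] = 8 + 7 = 15) = 1 (attained at k = 0)
  C[2][2] = min over k of (A[2][0] + B[0][2] = 2 + 8 = 10, A[2][1] + B[1][2] = 8 + 3 = 11, A[2][2] + B[2][2] = 8 + 10 = 18) = 10 (attained at k = 0)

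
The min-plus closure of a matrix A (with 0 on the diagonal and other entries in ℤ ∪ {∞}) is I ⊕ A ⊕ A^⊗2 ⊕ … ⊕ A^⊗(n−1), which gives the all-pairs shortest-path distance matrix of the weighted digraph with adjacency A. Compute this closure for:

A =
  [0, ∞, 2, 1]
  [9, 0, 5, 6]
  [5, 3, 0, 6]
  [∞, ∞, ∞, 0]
Closure =
  [0, 5, 2, 1]
  [9, 0, 5, 6]
  [5, 3, 0, 6]
  [∞, ∞, ∞, 0]

This is the Floyd-Warshall all-pairs shortest-path computation. For each intermediate vertex k = 0, 1, …, 3, update dist[i][j] ← min(dist[i][j], dist[i][k] + dist[k][j]). The final matrix gives, for each (i, j), the minimum total weight of any directed path from i to j (possibly empty when i = j).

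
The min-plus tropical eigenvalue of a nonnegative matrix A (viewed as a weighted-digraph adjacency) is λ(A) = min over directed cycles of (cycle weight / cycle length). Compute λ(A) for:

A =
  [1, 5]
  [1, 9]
λ(A) = 1

Enumerate directed cycles and compute their means (weight / length). Sample:
  cycle 0 → 0: weight = 1, length = 1, mean = 1/1 ≈ 1.000
  cycle 1 → 1: weight = 9, length = 1, mean = 9/1 ≈ 9.000
  cycle 0 → 1 → 0: weight = 6, length = 2, mean = 6/2 ≈ 3.000
  cycle 1 → 0 → 1: weight = 6, length = 2, mean = 6/2 ≈ 3.000
Minimum mean = 1.000, attained e.g. along the cycle 0 → 0 with weight 1 and length 1. So λ(A) = 1/1 = 1.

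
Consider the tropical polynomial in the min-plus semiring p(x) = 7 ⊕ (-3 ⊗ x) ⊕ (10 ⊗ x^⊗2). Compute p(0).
p(0) = -3

A tropical monomial a ⊗ x^⊗i evaluates to a + i · x. Evaluating each term at x = 0:
  Term 0 contributes 7 + 0 · 0 = 7
  Term 1 contributes -3 + 1 · 0 = -3
  Term 2 contributes 10 + 2 · 0 = 10
p(0) = ⊕ of these = min[7, -3, 10] = -3.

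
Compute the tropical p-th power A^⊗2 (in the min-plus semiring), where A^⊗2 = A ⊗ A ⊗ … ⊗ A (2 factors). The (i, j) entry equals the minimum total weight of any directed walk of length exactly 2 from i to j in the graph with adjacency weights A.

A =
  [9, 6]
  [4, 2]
A^⊗2 =
  [10, 8]
  [6, 4]

Each entry (A^⊗2)_ij equals the minimum over all length-2 walks i = v_0 → v_1 → … → v_2 = j of Σ_t A[v_t][v_{t+1}]. For example, for (i, j) = (0, 1) we minimise over 2 possible intermediate vertex sequences; the minimum is 8, attained along the walk 0 → 1 → 1.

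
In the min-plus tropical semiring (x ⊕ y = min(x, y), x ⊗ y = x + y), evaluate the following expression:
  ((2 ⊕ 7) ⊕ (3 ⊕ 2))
((2 ⊕ 7) ⊕ (3 ⊕ 2)) = 2

Expand innermost to outermost. Recall ⊕ takes the minimum of its arguments and ⊗ takes their sum. Working out the expression ((2 ⊕ 7) ⊕ (3 ⊕ 2)) gives 2.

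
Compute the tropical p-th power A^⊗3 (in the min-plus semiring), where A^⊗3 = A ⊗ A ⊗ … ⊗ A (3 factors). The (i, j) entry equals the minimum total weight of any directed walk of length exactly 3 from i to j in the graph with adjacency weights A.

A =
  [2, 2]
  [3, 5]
A^⊗3 =
  [6, 6]
  [7, 7]

Each entry (A^⊗3)_ij equals the minimum over all length-3 walks i = v_0 → v_1 → … → v_3 = j of Σ_t A[v_t][v_{t+1}]. For example, for (i, j) = (0, 1) we minimise over 4 possible intermediate vertex sequences; the minimum is 6, attained along the walk 0 → 0 → 0 → 1.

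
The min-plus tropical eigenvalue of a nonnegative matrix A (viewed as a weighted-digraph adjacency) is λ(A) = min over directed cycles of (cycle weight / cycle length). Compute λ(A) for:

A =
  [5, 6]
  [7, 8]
λ(A) = 5

Enumerate directed cycles and compute their means (weight / length). Sample:
  cycle 0 → 0: weight = 5, length = 1, mean = 5/1 ≈ 5.000
  cycle 1 → 1: weight = 8, length = 1, mean = 8/1 ≈ 8.000
  cycle 0 → 1 → 0: weight = 13, length = 2, mean = 13/2 ≈ 6.500
  cycle 1 → 0 → 1: weight = 13, length = 2, mean = 13/2 ≈ 6.500
Minimum mean = 5.000, attained e.g. along the cycle 0 → 0 with weight 5 and length 1. So λ(A) = 5/1 = 5.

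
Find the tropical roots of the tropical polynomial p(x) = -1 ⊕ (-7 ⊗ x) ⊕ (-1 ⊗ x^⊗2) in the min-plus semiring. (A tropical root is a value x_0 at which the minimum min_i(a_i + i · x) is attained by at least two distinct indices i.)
Roots: {-6, 6}

Each tropical root is a break point of the lower envelope of the lines y = a_i + i · x (there are 3 lines, with slopes 0, 1, ..., 2). Only the lines that attain the minimum somewhere contribute to roots; other lines are dominated. Here the surviving (envelope) indices are i = 2, i = 1, i = 0.
Intersections between consecutive envelope lines give the roots: for adjacent envelope indices i < j the intersection is x = (a_i − a_j) / (j − i). Reading off the sorted break points: {-6, 6}.
Verification: at each break x_0, at least two indices attain the minimum of min_i(a_i + i · x_0).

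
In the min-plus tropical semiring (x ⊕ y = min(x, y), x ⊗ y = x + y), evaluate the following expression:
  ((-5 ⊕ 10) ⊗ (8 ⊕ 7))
((-5 ⊕ 10) ⊗ (8 ⊕ 7)) = 2

Expand innermost to outermost. Recall ⊕ takes the minimum of its arguments and ⊗ takes their sum. Working out the expression ((-5 ⊕ 10) ⊗ (8 ⊕ 7)) gives 2.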